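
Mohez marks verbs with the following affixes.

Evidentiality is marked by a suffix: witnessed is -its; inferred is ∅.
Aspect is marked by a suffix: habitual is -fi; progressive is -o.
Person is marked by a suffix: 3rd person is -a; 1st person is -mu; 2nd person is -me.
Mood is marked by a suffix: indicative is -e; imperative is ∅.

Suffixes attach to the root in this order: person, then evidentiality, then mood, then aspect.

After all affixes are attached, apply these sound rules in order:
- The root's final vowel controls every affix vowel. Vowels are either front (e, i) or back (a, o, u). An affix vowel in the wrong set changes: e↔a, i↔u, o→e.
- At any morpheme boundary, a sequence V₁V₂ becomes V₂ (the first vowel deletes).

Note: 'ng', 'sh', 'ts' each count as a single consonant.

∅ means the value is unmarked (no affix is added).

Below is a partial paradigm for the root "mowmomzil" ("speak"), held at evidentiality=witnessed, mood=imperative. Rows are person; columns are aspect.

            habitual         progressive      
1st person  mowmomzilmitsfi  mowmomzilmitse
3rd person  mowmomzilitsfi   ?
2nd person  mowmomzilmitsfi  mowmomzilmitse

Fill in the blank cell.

Attach person 3rd person -a → mowmomzila.
Attach evidentiality witnessed -its → mowmomzilaits.
mood = imperative: zero marking, form stays mowmomzilaits.
Attach aspect progressive -o → mowmomzilaitso.
Apply vowel harmony: mowmomzilaitso → mowmomzileitse.
Apply vowel deletion: mowmomzileitse → mowmomzilitse.

mowmomzilitse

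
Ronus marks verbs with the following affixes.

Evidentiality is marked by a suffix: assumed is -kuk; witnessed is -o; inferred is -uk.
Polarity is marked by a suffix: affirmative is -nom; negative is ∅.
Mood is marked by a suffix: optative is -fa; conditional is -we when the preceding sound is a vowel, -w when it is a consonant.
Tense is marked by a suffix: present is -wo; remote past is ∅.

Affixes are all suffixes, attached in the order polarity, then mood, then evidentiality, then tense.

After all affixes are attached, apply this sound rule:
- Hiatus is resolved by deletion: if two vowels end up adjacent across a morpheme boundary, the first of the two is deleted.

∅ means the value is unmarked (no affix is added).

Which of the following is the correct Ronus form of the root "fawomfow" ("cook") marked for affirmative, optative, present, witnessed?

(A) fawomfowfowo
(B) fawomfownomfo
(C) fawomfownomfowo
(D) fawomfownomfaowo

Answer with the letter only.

C

Attach polarity affirmative -nom → fawomfownom.
Attach mood optative -fa → fawomfownomfa.
Attach evidentiality witnessed -o → fawomfownomfao.
Attach tense present -wo → fawomfownomfaowo.
Apply vowel deletion: fawomfownomfaowo → fawomfownomfowo.
So the correct form is fawomfownomfowo, option (C).
(D) fawomfownomfaowo is wrong: it fails to apply the sound rule(s).
(B) fawomfownomfo is wrong: it uses remote past instead of present for tense.
(A) fawomfowfowo is wrong: it uses negative instead of affirmative for polarity.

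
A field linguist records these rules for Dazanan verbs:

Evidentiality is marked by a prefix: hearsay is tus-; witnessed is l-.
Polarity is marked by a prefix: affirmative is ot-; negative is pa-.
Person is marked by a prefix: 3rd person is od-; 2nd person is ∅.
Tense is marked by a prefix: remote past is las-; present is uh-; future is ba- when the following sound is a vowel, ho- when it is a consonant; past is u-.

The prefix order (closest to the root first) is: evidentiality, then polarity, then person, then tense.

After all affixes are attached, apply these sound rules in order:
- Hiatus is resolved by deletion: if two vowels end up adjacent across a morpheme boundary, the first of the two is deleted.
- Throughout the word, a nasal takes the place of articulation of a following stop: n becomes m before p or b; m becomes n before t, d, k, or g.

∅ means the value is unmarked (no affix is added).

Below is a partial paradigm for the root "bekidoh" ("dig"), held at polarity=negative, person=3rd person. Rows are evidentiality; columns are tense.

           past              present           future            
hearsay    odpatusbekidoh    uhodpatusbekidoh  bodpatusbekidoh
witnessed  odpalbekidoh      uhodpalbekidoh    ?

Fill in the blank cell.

bodpalbekidoh

Attach evidentiality witnessed l- → lbekidoh.
Attach polarity negative pa- → palbekidoh.
Attach person 3rd person od- → odpalbekidoh.
Attach tense future ba- (before vowel 'o') → baodpalbekidoh.
Apply vowel deletion: baodpalbekidoh → bodpalbekidoh.
Nasal assimilation: no change.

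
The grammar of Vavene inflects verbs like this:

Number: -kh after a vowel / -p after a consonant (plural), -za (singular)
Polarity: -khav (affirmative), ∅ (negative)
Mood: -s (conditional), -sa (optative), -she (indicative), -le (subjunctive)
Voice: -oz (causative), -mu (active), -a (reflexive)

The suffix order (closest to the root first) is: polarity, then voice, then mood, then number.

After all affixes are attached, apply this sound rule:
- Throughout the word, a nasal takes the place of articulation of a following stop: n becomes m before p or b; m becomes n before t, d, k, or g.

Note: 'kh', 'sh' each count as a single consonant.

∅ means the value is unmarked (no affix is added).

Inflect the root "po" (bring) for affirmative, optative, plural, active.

pokhavmusakh

Attach polarity affirmative -khav → pokhav.
Attach voice active -mu → pokhavmu.
Attach mood optative -sa → pokhavmusa.
Attach number plural -kh (after vowel 'a') → pokhavmusakh.
Nasal assimilation: no change.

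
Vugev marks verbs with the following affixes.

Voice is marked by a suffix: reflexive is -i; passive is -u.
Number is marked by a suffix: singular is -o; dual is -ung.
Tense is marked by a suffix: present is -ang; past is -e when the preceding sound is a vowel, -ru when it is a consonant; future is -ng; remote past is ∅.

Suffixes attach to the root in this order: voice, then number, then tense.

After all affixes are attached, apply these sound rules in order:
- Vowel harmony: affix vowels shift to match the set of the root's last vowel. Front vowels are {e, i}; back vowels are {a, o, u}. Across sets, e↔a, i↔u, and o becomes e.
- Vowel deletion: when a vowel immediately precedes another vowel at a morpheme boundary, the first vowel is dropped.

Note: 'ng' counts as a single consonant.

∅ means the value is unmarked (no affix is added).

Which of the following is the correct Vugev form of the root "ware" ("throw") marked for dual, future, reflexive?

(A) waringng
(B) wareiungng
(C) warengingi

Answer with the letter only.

Attach voice reflexive -i → warei.
Attach number dual -ung → wareiung.
Attach tense future -ng → wareiungng.
Apply vowel harmony: wareiungng → wareiingng.
Apply vowel deletion: wareiingng → waringng.
So the correct form is waringng, option (A).
(B) wareiungng is wrong: it fails to apply the sound rule(s).
(C) warengingi is wrong: it has the affixes in the wrong order.

A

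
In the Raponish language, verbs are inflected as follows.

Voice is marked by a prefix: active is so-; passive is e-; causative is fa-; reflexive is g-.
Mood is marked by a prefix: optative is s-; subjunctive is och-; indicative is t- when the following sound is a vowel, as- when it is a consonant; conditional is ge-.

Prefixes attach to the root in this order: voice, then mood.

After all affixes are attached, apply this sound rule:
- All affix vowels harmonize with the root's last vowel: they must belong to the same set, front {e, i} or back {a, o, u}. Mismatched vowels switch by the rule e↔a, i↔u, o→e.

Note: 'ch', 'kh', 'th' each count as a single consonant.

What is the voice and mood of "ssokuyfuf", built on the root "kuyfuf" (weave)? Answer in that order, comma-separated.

active, optative

Segment: s-so-kuyfuf.
voice: so- → active.
mood: s- → optative.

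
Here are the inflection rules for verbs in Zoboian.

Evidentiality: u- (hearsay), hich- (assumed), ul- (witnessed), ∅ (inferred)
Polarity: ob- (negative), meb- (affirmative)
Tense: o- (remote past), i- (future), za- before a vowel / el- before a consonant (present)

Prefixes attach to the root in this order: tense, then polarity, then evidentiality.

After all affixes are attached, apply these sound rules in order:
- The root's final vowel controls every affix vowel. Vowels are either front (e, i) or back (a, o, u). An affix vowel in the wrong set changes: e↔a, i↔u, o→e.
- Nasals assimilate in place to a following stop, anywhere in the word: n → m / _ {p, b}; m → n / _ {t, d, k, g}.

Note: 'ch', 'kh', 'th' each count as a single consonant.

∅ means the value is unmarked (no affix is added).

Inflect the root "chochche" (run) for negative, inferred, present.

ebelchochche

Attach tense present el- (before consonant 'ch') → elchochche.
Attach polarity negative ob- → obelchochche.
evidentiality = inferred: zero marking, form stays obelchochche.
Apply vowel harmony: obelchochche → ebelchochche.
Nasal assimilation: no change.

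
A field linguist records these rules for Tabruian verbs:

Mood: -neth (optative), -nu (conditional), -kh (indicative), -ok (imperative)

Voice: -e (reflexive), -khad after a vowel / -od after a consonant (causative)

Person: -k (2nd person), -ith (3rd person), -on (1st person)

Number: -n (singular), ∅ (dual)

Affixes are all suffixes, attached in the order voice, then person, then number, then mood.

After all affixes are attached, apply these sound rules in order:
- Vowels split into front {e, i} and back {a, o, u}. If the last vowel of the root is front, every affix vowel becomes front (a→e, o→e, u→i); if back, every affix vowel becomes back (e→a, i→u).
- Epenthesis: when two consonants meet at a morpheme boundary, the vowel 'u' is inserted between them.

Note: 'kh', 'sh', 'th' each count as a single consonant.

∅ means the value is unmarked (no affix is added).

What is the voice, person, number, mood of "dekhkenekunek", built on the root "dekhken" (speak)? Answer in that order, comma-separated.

Segment: dekhken-e-k-n-ok.
voice: -e → reflexive.
person: -k → 2nd person.
number: -n → singular.
mood: -ok → imperative.

reflexive, 2nd person, singular, imperative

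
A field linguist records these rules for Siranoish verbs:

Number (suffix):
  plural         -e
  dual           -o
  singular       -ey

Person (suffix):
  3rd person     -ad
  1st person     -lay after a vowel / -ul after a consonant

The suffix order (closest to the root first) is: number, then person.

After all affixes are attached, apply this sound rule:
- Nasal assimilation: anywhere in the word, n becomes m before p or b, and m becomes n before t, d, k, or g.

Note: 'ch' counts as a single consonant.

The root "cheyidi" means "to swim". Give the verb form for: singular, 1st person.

Attach number singular -ey → cheyidiey.
Attach person 1st person -ul (after consonant 'y') → cheyidieyul.
Nasal assimilation: no change.

cheyidieyul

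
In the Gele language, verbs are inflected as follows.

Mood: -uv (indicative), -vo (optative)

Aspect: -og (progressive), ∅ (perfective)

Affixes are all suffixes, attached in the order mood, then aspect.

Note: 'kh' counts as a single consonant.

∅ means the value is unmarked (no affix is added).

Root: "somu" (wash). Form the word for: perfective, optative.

Attach mood optative -vo → somuvo.
aspect = perfective: zero marking, form stays somuvo.

somuvo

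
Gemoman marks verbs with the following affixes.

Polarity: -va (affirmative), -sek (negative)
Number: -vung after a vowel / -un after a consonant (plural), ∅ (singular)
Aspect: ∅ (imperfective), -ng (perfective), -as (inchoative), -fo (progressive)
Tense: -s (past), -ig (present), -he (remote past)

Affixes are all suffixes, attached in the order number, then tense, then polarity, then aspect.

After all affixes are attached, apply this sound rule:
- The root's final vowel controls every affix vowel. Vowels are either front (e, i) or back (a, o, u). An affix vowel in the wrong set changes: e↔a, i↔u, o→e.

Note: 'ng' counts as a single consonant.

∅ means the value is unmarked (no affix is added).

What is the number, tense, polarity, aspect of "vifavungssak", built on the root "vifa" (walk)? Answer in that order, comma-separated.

Segment: vifa-vung-s-sek.
number: -vung/un → plural.
tense: -s → past.
polarity: -sek → negative.
aspect: ∅ → imperfective.

plural, past, negative, imperfective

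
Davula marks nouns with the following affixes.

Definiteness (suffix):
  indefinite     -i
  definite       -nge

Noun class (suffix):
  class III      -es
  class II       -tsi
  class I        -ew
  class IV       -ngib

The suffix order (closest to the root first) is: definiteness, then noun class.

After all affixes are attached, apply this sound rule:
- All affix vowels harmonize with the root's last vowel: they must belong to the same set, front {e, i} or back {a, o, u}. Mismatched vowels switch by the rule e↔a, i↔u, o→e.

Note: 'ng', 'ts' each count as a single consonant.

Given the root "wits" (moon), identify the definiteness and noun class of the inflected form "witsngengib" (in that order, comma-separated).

Segment: wits-nge-ngib.
definiteness: -nge → definite.
noun class: -ngib → class IV.

definite, class IV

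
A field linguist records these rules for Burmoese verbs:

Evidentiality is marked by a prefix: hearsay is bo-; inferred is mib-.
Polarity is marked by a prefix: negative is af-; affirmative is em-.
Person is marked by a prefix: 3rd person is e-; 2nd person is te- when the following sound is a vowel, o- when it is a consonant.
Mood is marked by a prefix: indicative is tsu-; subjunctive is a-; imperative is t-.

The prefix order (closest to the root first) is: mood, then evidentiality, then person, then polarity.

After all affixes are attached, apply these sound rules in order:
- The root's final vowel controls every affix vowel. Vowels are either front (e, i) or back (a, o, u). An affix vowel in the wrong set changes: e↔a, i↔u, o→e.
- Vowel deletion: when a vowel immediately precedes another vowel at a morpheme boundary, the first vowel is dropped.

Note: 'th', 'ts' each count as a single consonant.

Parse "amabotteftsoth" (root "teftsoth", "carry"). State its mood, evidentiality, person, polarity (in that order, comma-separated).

Segment: em-e-bo-t-teftsoth.
mood: t- → imperative.
evidentiality: bo- → hearsay.
person: e- → 3rd person.
polarity: em- → affirmative.

imperative, hearsay, 3rd person, affirmative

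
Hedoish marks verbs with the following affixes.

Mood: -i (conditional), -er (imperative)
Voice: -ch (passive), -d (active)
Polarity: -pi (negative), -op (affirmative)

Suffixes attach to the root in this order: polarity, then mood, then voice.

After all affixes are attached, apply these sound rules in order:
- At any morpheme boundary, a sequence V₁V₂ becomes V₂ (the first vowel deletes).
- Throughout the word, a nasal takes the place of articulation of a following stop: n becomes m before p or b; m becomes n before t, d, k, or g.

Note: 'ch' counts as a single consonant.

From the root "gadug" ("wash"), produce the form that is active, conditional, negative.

gadugpid

Attach polarity negative -pi → gadugpi.
Attach mood conditional -i → gadugpii.
Attach voice active -d → gadugpiid.
Apply vowel deletion: gadugpiid → gadugpid.
Nasal assimilation: no change.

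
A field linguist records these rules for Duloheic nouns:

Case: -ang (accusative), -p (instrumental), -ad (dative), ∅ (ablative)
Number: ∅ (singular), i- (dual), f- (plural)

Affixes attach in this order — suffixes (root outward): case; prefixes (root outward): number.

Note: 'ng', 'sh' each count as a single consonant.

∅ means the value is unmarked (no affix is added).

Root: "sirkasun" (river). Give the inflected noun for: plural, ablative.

case = ablative: zero marking, form stays sirkasun.
Attach number plural f- → fsirkasun.

fsirkasun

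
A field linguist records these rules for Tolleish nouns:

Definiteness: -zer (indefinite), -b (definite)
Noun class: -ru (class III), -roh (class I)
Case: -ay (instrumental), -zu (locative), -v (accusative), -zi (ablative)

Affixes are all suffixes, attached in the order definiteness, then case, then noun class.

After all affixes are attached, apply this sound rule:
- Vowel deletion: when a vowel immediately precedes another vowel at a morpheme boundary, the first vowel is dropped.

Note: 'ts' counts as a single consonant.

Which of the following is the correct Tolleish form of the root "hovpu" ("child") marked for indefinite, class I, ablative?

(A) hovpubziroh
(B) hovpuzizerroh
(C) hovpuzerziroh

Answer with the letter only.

Attach definiteness indefinite -zer → hovpuzer.
Attach case ablative -zi → hovpuzerzi.
Attach noun class class I -roh → hovpuzerziroh.
Vowel deletion: no change.
So the correct form is hovpuzerziroh, option (C).
(B) hovpuzizerroh is wrong: it has the affixes in the wrong order.
(A) hovpubziroh is wrong: it uses definite instead of indefinite for definiteness.

C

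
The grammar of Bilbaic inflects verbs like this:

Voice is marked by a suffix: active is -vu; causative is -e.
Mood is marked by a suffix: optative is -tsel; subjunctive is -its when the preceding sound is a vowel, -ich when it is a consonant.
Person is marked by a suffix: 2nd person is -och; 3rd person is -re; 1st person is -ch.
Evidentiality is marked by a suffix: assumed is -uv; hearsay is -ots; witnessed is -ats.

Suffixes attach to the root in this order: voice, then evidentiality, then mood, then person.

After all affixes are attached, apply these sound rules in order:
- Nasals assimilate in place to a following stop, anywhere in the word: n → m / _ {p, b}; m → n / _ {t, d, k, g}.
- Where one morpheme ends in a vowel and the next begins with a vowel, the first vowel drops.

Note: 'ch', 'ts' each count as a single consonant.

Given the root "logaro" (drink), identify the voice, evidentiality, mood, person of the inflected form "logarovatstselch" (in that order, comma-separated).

active, witnessed, optative, 1st person

Segment: logaro-vu-ats-tsel-ch.
voice: -vu → active.
evidentiality: -ats → witnessed.
mood: -tsel → optative.
person: -ch → 1st person.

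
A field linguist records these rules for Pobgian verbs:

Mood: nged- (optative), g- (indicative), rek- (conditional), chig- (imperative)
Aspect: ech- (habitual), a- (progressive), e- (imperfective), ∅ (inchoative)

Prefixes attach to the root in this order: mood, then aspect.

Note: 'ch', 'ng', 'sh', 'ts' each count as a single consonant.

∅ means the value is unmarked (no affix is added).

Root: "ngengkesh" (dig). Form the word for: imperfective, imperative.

echigngengkesh

Attach mood imperative chig- → chigngengkesh.
Attach aspect imperfective e- → echigngengkesh.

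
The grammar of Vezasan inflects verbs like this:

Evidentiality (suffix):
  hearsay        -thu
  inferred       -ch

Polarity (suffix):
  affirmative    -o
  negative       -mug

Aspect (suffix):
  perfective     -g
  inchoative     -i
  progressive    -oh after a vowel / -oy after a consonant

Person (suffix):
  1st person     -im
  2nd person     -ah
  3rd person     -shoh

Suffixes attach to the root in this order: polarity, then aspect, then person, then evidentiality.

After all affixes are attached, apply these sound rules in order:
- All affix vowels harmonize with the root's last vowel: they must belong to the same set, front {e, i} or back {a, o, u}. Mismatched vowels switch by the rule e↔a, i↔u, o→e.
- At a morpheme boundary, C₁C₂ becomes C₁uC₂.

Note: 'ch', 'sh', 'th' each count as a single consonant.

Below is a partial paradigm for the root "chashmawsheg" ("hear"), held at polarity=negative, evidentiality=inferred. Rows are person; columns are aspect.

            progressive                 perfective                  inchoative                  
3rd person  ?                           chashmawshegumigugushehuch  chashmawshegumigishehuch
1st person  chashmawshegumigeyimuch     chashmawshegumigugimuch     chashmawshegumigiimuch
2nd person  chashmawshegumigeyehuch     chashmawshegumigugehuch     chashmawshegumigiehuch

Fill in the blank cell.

chashmawshegumigeyushehuch

Attach polarity negative -mug → chashmawshegmug.
Attach aspect progressive -oy (after consonant 'g') → chashmawshegmugoy.
Attach person 3rd person -shoh → chashmawshegmugoyshoh.
Attach evidentiality inferred -ch → chashmawshegmugoyshohch.
Apply vowel harmony: chashmawshegmugoyshohch → chashmawshegmigeyshehch.
Apply epenthesis: chashmawshegmigeyshehch → chashmawshegumigeyushehuch.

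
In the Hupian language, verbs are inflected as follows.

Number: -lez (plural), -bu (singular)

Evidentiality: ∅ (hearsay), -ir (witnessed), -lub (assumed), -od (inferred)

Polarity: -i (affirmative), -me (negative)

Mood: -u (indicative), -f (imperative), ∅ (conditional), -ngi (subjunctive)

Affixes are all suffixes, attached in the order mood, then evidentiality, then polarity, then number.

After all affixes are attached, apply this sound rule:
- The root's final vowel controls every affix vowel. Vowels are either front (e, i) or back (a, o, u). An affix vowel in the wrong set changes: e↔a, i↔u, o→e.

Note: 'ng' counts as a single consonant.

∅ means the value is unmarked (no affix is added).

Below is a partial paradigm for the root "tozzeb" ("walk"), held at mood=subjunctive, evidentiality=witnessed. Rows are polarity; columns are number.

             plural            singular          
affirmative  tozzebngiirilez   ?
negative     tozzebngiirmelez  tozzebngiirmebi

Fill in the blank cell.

Attach mood subjunctive -ngi → tozzebngi.
Attach evidentiality witnessed -ir → tozzebngiir.
Attach polarity affirmative -i → tozzebngiiri.
Attach number singular -bu → tozzebngiiribu.
Apply vowel harmony: tozzebngiiribu → tozzebngiiribi.

tozzebngiiribi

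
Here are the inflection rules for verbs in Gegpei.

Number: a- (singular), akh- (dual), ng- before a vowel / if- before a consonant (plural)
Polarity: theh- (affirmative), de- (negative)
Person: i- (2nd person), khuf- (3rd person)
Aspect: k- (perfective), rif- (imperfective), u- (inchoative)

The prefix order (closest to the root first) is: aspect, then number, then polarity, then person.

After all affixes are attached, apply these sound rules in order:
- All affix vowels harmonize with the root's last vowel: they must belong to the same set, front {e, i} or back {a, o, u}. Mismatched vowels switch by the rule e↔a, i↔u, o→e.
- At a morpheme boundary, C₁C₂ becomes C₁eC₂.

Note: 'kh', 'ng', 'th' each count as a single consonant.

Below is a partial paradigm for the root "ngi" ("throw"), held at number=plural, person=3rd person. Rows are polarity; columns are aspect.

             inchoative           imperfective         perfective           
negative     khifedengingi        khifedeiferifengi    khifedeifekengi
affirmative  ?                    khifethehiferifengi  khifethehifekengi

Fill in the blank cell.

khifethehengingi

Attach aspect inchoative u- → ungi.
Attach number plural ng- (before vowel 'u') → ngungi.
Attach polarity affirmative theh- → thehngungi.
Attach person 3rd person khuf- → khufthehngungi.
Apply vowel harmony: khufthehngungi → khifthehngingi.
Apply epenthesis: khifthehngingi → khifethehengingi.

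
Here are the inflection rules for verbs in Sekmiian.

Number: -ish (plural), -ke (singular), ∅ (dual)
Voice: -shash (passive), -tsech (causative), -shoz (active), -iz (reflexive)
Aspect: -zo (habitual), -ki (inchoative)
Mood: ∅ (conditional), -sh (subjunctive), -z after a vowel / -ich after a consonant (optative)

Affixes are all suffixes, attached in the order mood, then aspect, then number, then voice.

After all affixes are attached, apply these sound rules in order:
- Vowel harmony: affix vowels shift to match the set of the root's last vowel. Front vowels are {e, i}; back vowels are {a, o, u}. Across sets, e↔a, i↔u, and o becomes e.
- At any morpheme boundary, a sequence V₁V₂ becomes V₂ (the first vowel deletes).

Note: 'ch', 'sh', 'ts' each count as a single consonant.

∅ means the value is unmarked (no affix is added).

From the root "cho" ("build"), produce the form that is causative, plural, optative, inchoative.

Attach mood optative -z (after vowel 'o') → choz.
Attach aspect inchoative -ki → chozki.
Attach number plural -ish → chozkiish.
Attach voice causative -tsech → chozkiishtsech.
Apply vowel harmony: chozkiishtsech → chozkuushtsach.
Apply vowel deletion: chozkuushtsach → chozkushtsach.

chozkushtsach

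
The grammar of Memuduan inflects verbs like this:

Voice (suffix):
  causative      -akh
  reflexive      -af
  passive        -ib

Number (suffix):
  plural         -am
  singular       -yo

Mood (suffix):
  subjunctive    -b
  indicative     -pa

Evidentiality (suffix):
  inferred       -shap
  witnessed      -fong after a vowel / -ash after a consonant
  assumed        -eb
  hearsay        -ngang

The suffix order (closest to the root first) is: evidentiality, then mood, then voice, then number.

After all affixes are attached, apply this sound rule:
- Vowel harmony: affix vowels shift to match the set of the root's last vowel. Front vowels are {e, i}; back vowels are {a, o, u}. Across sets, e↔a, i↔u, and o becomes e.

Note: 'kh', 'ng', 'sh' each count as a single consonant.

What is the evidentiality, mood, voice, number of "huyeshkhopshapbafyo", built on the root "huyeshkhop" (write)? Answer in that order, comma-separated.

inferred, subjunctive, reflexive, singular

Segment: huyeshkhop-shap-b-af-yo.
evidentiality: -shap → inferred.
mood: -b → subjunctive.
voice: -af → reflexive.
number: -yo → singular.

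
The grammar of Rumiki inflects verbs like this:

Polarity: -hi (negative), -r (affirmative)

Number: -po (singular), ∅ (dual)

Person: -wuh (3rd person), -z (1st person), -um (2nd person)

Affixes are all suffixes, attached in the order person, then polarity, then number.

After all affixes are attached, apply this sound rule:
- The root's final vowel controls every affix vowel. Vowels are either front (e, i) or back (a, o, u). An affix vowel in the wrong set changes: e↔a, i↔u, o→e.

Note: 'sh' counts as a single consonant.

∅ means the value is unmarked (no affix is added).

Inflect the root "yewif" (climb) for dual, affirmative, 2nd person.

Attach person 2nd person -um → yewifum.
Attach polarity affirmative -r → yewifumr.
number = dual: zero marking, form stays yewifumr.
Apply vowel harmony: yewifumr → yewifimr.

yewifimr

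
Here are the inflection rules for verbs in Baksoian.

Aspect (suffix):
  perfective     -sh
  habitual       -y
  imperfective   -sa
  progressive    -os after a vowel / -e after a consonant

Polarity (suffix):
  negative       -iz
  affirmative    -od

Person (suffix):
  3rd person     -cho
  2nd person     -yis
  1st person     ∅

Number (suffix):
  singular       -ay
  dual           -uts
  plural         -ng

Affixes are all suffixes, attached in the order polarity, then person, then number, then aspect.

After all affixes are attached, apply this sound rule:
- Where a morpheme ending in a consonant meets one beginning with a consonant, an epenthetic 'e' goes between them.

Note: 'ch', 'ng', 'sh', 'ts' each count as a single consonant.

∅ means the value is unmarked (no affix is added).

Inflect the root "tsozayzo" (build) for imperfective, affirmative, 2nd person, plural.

Attach polarity affirmative -od → tsozayzood.
Attach person 2nd person -yis → tsozayzoodyis.
Attach number plural -ng → tsozayzoodyisng.
Attach aspect imperfective -sa → tsozayzoodyisngsa.
Apply epenthesis: tsozayzoodyisngsa → tsozayzoodeyisengesa.

tsozayzoodeyisengesa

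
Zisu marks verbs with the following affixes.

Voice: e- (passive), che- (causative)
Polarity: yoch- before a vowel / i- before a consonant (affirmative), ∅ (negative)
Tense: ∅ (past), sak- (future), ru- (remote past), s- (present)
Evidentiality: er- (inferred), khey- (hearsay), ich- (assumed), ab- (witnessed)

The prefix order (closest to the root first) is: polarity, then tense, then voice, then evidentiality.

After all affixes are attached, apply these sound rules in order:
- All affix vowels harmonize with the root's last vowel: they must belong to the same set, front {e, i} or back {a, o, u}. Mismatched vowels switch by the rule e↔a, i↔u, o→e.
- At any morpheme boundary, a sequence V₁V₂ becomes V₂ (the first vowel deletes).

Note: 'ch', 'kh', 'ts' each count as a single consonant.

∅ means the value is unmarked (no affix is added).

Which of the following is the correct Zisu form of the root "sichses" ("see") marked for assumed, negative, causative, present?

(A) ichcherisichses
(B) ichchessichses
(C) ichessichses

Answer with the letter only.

polarity = negative: zero marking, form stays sichses.
Attach tense present s- → ssichses.
Attach voice causative che- → chessichses.
Attach evidentiality assumed ich- → ichchessichses.
Vowel harmony: no change.
Vowel deletion: no change.
So the correct form is ichchessichses, option (B).
(A) ichcherisichses is wrong: it uses remote past instead of present for tense.
(C) ichessichses is wrong: it uses passive instead of causative for voice.

B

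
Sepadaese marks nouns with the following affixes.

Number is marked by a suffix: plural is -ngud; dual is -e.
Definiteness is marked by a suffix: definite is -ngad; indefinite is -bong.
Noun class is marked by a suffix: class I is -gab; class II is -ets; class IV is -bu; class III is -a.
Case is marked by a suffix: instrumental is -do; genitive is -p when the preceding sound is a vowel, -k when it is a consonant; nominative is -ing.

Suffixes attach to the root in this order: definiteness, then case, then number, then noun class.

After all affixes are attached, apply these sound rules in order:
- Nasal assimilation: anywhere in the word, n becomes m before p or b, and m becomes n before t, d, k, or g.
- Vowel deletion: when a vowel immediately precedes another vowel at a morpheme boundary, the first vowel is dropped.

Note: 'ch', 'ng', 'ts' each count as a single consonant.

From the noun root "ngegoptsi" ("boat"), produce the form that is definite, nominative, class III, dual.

Attach definiteness definite -ngad → ngegoptsingad.
Attach case nominative -ing → ngegoptsingading.
Attach number dual -e → ngegoptsingadinge.
Attach noun class class III -a → ngegoptsingadingea.
Nasal assimilation: no change.
Apply vowel deletion: ngegoptsingadingea → ngegoptsingadinga.

ngegoptsingadinga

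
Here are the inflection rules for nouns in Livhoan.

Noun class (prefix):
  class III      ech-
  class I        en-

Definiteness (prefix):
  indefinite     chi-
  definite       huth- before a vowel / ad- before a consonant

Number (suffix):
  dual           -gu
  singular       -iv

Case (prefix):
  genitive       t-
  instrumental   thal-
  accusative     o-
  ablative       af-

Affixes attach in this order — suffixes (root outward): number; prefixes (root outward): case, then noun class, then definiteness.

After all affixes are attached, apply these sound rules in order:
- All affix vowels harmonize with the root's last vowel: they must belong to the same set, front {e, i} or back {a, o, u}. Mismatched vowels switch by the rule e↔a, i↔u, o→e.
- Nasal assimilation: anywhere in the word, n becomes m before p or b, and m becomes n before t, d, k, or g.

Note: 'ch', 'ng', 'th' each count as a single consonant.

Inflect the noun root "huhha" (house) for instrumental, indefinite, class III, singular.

chuachthalhuhhauv

Attach case instrumental thal- → thalhuhha.
Attach noun class class III ech- → echthalhuhha.
Attach definiteness indefinite chi- → chiechthalhuhha.
Attach number singular -iv → chiechthalhuhhaiv.
Apply vowel harmony: chiechthalhuhhaiv → chuachthalhuhhauv.
Nasal assimilation: no change.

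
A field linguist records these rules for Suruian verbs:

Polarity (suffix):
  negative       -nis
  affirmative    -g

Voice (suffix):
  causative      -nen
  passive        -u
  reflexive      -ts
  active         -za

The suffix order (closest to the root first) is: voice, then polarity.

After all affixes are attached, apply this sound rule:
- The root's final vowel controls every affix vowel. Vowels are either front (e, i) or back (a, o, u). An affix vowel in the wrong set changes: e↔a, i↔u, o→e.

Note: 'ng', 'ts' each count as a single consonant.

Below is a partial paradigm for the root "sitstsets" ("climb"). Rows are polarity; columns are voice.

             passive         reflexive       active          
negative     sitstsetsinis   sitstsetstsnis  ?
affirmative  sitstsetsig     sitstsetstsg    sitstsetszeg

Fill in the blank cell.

Attach voice active -za → sitstsetsza.
Attach polarity negative -nis → sitstsetszanis.
Apply vowel harmony: sitstsetszanis → sitstsetszenis.

sitstsetszenis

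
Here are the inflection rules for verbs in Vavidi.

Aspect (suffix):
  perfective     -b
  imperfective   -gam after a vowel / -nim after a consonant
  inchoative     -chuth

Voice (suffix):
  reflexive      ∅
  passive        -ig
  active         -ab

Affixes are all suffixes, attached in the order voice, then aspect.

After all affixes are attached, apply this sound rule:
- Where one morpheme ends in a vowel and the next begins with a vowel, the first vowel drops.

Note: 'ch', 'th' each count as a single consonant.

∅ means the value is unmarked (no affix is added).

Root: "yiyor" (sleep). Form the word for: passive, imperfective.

yiyorignim

Attach voice passive -ig → yiyorig.
Attach aspect imperfective -nim (after consonant 'g') → yiyorignim.
Vowel deletion: no change.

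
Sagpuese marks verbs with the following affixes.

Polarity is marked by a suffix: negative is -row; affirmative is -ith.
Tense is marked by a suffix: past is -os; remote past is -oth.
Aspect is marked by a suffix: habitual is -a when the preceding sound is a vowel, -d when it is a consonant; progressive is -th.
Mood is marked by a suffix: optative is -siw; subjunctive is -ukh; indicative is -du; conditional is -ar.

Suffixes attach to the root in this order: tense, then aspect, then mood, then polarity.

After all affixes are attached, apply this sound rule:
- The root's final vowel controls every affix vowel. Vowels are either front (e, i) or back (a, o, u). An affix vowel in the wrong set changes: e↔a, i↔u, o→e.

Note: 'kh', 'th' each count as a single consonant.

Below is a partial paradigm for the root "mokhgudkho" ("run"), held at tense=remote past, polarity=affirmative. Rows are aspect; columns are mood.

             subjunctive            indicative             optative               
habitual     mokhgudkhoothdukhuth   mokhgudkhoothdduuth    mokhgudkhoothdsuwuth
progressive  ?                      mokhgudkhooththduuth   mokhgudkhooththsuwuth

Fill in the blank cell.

mokhgudkhooththukhuth

Attach tense remote past -oth → mokhgudkhooth.
Attach aspect progressive -th → mokhgudkhoothth.
Attach mood subjunctive -ukh → mokhgudkhooththukh.
Attach polarity affirmative -ith → mokhgudkhooththukhith.
Apply vowel harmony: mokhgudkhooththukhith → mokhgudkhooththukhuth.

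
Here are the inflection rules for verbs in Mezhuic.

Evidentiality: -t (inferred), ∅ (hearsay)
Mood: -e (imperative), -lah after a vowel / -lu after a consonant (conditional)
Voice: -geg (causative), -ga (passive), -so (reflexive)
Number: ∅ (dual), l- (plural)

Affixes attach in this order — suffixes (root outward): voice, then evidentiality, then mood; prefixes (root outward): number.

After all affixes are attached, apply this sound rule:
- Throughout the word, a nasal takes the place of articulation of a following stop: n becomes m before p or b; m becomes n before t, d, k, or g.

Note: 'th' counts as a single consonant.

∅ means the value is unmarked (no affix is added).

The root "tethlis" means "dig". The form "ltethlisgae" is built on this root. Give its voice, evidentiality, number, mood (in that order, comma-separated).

passive, hearsay, plural, imperative

Segment: l-tethlis-ga-e.
voice: -ga → passive.
evidentiality: ∅ → hearsay.
number: l- → plural.
mood: -e → imperative.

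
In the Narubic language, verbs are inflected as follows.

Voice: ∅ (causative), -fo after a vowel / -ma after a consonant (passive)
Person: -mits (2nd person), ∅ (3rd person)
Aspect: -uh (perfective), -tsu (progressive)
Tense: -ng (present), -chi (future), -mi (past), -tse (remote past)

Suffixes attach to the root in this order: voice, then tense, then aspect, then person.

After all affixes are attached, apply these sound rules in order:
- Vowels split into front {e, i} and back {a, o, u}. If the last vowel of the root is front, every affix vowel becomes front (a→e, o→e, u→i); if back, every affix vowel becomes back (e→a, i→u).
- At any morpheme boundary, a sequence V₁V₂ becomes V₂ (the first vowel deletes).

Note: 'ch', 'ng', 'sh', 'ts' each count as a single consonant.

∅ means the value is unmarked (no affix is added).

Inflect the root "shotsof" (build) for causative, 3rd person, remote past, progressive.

voice = causative: zero marking, form stays shotsof.
Attach tense remote past -tse → shotsoftse.
Attach aspect progressive -tsu → shotsoftsetsu.
person = 3rd person: zero marking, form stays shotsoftsetsu.
Apply vowel harmony: shotsoftsetsu → shotsoftsatsu.
Vowel deletion: no change.

shotsoftsatsu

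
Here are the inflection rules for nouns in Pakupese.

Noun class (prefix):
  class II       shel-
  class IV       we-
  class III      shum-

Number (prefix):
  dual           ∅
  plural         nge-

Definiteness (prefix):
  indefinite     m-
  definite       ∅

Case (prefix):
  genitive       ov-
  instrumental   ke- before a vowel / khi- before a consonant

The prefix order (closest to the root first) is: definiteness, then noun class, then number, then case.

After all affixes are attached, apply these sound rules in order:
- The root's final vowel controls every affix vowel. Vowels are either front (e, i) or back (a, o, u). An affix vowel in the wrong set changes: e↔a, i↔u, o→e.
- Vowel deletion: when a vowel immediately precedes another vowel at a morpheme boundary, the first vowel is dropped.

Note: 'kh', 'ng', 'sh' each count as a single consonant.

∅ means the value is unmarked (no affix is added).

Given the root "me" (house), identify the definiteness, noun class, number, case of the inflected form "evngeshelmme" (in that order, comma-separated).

Segment: ov-nge-shel-m-me.
definiteness: m- → indefinite.
noun class: shel- → class II.
number: nge- → plural.
case: ov- → genitive.

indefinite, class II, plural, genitive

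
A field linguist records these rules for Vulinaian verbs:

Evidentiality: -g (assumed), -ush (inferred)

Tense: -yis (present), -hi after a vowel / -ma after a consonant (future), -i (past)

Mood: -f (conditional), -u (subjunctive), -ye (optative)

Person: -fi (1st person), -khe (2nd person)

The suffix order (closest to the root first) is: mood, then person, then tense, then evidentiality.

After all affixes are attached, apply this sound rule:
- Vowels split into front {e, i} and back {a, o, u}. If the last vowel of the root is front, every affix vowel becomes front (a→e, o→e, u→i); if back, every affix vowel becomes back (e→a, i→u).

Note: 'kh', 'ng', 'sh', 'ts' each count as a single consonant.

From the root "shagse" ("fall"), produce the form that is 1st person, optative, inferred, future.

Attach mood optative -ye → shagseye.
Attach person 1st person -fi → shagseyefi.
Attach tense future -hi (after vowel 'i') → shagseyefihi.
Attach evidentiality inferred -ush → shagseyefihiush.
Apply vowel harmony: shagseyefihiush → shagseyefihiish.

shagseyefihiish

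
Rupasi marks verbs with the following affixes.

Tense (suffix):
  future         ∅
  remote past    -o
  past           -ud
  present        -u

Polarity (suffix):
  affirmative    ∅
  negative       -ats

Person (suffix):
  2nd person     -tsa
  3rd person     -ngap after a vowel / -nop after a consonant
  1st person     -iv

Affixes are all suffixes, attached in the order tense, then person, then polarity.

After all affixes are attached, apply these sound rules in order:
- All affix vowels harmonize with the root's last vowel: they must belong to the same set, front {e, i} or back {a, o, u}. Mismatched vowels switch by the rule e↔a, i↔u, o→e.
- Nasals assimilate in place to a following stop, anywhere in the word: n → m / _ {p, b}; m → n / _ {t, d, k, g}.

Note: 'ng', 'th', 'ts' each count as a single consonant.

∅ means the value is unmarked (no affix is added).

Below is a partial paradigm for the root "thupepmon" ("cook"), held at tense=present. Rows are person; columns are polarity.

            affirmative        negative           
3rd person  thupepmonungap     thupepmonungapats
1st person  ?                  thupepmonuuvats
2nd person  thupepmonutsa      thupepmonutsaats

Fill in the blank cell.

Attach tense present -u → thupepmonu.
Attach person 1st person -iv → thupepmonuiv.
polarity = affirmative: zero marking, form stays thupepmonuiv.
Apply vowel harmony: thupepmonuiv → thupepmonuuv.
Nasal assimilation: no change.

thupepmonuuv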